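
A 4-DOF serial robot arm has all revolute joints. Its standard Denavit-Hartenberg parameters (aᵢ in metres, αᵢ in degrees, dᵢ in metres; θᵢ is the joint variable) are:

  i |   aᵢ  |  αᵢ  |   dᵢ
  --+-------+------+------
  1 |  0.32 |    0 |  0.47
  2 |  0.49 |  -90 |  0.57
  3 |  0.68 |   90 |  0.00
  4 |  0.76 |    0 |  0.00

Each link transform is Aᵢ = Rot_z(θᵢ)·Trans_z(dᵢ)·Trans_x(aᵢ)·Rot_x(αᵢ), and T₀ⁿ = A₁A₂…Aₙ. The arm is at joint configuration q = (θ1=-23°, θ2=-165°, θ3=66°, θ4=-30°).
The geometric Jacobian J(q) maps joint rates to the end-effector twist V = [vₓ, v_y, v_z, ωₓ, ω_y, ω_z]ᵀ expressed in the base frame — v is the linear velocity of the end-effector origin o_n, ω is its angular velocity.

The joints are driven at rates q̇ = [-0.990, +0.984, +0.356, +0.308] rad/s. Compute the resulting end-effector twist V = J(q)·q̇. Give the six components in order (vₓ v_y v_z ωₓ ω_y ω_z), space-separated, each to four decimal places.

o_n = [-0.6768, 0.3952, -0.1825]
J₁: ẑ×o_n = [-0.3952, -0.6768, 0.0000], ω = ẑ
J2: z=[0.0000, 0.0000, 1.0000] o=[0.2946, -0.1250, 0.4700] → [-0.5202, -0.9713, 0.0000, 0.0000, 0.0000, 1.0000]
J3: z=[-0.1392, -0.9903, 0.0000] o=[-0.1907, -0.0568, 1.0400] → [1.2106, -0.1701, -0.5443, -0.1392, -0.9903, 0.0000]
J4: z=[-0.9047, 0.1271, 0.4067] o=[-0.4646, -0.0183, 0.4188] → [-0.2447, -0.6303, -0.3471, -0.9047, 0.1271, 0.4067]
V = J·q̇ = [0.2350, -0.5405, -0.3007, -0.3282, -0.3134, 0.1193]

0.2350 -0.5405 -0.3007 -0.3282 -0.3134 0.1193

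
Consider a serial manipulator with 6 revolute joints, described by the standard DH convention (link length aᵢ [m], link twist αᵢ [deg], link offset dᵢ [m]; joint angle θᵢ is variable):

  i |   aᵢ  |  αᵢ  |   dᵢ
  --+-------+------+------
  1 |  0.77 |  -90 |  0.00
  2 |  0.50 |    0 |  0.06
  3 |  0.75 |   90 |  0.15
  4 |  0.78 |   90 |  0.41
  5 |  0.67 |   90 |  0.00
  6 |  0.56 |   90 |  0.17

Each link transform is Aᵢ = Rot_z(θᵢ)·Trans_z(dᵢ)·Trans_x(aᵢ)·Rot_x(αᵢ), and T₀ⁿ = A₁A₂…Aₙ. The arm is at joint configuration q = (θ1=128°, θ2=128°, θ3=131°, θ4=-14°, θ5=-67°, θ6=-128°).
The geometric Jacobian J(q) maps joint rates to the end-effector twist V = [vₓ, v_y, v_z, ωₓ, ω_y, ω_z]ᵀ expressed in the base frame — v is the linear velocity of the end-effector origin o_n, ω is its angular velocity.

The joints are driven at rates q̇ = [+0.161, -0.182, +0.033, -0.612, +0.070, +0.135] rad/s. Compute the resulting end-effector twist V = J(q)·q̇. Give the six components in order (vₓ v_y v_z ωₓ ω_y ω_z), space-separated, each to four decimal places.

0.4950 0.1120 0.1091 -0.2706 0.6499 0.1529

o_n = [-0.4314, -0.1894, 1.1535]
J₁: ẑ×o_n = [0.1894, -0.4314, 0.0000], ω = ẑ
J2: z=[-0.7880, -0.6157, 0.0000] o=[-0.4741, 0.6068, 0.0000] → [-0.7102, 0.9090, 0.6537, -0.7880, -0.6157, 0.0000]
J3: z=[-0.7880, -0.6157, 0.0000] o=[-0.3318, 0.3273, -0.3940] → [-0.9527, 1.2194, 0.3458, -0.7880, -0.6157, 0.0000]
J4: z=[0.6044, -0.7735, -0.1908] o=[-0.3619, 0.1221, 0.3422] → [-0.6870, -0.4770, -0.2421, 0.6044, -0.7735, -0.1908]
J5: z=[0.7362, 0.6337, -0.2375] o=[0.1235, -0.1926, 1.0069] → [0.0937, 0.0239, 0.3540, 0.7362, 0.6337, -0.2375]
J6: z=[-0.5165, 0.2994, -0.8022] o=[-0.1695, 0.2852, 1.3739] → [-0.4468, 0.0962, 0.3236, -0.5165, 0.2994, -0.8022]
V = J·q̇ = [0.4950, 0.1120, 0.1091, -0.2706, 0.6499, 0.1529]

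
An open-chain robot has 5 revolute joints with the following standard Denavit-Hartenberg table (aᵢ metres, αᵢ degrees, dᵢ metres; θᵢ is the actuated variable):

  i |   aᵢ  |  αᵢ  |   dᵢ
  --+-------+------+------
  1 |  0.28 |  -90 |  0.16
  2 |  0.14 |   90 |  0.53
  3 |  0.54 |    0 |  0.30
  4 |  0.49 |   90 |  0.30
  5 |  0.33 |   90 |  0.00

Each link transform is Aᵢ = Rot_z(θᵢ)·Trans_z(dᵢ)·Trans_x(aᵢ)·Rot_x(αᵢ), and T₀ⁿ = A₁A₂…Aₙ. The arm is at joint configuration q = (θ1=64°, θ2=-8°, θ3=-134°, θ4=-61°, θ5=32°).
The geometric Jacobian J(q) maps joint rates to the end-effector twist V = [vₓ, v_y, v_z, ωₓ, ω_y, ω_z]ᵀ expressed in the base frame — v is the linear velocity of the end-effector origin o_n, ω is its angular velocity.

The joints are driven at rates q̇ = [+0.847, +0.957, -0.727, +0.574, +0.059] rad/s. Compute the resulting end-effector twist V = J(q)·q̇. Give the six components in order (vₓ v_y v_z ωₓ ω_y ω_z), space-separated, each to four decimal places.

0.2940 -0.0617 1.0134 -0.8954 0.4772 0.6976

o_n = [-0.6557, -0.5670, 0.7911]
J₁: ẑ×o_n = [0.5670, -0.6557, 0.0000], ω = ẑ
J2: z=[-0.8988, 0.4384, 0.0000] o=[0.1227, 0.2517, 0.1600] → [0.2767, 0.5672, 1.0771, -0.8988, 0.4384, 0.0000]
J3: z=[-0.0610, -0.1251, 0.9903] o=[-0.2928, 0.6086, 0.1795] → [1.0876, -0.3220, 0.0263, -0.0610, -0.1251, 0.9903]
J4: z=[-0.0610, -0.1251, 0.9903] o=[-0.1249, 0.0669, 0.4244] → [0.5819, -0.5033, -0.0277, -0.0610, -0.1251, 0.9903]
J5: z=[-0.7558, 0.6538, 0.0360] o=[-0.4626, -0.3363, 0.6556] → [0.0969, 0.0955, 0.3006, -0.7558, 0.6538, 0.0360]
V = J·q̇ = [0.2940, -0.0617, 1.0134, -0.8954, 0.4772, 0.6976]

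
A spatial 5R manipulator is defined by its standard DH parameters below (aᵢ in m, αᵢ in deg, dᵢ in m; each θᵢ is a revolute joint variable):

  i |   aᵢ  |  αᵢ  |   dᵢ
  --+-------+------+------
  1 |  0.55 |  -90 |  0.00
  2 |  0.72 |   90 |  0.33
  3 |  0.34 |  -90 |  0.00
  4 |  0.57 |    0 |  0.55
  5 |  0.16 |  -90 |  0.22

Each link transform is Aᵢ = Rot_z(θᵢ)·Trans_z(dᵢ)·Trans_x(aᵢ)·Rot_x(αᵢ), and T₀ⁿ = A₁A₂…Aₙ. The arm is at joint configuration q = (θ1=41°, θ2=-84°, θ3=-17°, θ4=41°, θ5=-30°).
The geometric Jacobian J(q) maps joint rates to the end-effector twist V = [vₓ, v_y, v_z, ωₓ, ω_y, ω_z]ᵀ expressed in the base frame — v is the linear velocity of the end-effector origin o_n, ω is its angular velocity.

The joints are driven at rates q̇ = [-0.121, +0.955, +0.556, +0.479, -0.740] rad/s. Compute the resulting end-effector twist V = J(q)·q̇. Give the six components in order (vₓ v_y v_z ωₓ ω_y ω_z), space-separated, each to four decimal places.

o_n = [0.3415, 1.3506, 1.7795]
J₁: ẑ×o_n = [-1.3506, 0.3415, 0.0000], ω = ẑ
J2: z=[-0.6561, 0.7547, 0.0000] o=[0.4151, 0.3608, 0.0000] → [1.3430, 1.1675, -0.5937, -0.6561, 0.7547, 0.0000]
J3: z=[-0.7506, -0.6525, 0.1045] o=[0.2554, 0.6593, 0.7161] → [-0.7661, 0.8072, -0.4627, -0.7506, -0.6525, 0.1045]
J4: z=[-0.6043, 0.7418, 0.2908] o=[0.3463, 0.6065, 1.0394] → [0.3327, 0.4459, -0.4461, -0.6043, 0.7418, 0.2908]
J5: z=[-0.6043, 0.7418, 0.2908] o=[0.4095, 1.1918, 1.5694] → [0.1097, 0.1072, -0.0455, -0.6043, 0.7418, 0.2908]
V = J·q̇ = [1.0982, 1.6567, -1.0043, -0.8861, 0.1644, -0.1388]

1.0982 1.6567 -1.0043 -0.8861 0.1644 -0.1388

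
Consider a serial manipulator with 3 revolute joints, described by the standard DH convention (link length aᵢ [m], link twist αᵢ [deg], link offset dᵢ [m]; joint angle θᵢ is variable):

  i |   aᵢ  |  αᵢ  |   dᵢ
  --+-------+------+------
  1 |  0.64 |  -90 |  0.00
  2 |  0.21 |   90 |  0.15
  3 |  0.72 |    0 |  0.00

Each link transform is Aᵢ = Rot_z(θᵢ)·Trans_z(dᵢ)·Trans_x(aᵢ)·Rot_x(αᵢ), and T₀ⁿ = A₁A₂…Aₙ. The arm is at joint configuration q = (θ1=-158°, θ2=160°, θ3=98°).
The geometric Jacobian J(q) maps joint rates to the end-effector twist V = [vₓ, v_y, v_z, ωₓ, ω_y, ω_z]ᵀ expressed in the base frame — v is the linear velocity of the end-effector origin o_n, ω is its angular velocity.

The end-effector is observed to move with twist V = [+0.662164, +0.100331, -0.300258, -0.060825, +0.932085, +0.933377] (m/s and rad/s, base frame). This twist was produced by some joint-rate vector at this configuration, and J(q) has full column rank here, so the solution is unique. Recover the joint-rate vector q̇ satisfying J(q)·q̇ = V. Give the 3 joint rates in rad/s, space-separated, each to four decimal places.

o_n = [-0.1745, -1.0013, -0.0376]
J₁: ẑ×o_n = [1.0013, -0.1745, 0.0000], ω = ẑ
J2: z=[0.3746, -0.9272, 0.0000] o=[-0.5934, -0.2397, 0.0000] → [0.0348, 0.0141, 0.1032, 0.3746, -0.9272, 0.0000]
J3: z=[-0.3171, -0.1281, -0.9397] o=[-0.3542, -0.3049, -0.0718] → [-0.6587, -0.1581, 0.2439, -0.3171, -0.1281, -0.9397]
q̇ = J⁺·V = [0.1290, -0.8870, -0.8560]

0.1290 -0.8870 -0.8560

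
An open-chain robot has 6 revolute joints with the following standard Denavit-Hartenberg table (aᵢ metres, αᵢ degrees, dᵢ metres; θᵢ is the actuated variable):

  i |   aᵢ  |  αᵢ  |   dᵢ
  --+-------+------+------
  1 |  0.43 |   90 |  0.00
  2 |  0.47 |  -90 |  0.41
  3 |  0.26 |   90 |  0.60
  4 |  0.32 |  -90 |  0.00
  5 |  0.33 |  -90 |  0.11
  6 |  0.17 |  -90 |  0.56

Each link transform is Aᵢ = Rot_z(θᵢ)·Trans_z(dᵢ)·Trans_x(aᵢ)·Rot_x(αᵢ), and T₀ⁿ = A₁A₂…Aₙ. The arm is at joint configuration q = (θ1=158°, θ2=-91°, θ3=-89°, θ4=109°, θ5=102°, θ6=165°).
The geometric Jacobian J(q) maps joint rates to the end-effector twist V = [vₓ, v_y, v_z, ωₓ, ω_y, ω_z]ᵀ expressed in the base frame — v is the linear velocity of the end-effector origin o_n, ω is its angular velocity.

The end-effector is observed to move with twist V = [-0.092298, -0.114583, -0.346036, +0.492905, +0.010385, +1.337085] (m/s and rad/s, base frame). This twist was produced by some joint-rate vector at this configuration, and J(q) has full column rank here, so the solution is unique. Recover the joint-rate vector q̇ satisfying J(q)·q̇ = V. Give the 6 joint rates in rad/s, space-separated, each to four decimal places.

0.3680 -0.4220 -0.0960 0.8550 -0.4450 0.5610

o_n = [-0.4374, 0.9232, -0.5264]
J₁: ẑ×o_n = [-0.9232, -0.4374, 0.0000], ω = ẑ
J2: z=[0.3746, 0.9272, 0.0000] o=[-0.3987, 0.1611, 0.0000] → [-0.4880, 0.1972, 0.3214, 0.3746, 0.9272, 0.0000]
J3: z=[-0.9270, 0.3745, -0.0175] o=[-0.2375, 0.5382, -0.4699] → [-0.0144, -0.0488, -0.2821, -0.9270, 0.3745, -0.0175]
J4: z=[-0.0096, 0.0227, 0.9997] o=[-0.6963, 1.0039, -0.4849] → [0.0797, 0.2583, -0.0051, -0.0096, 0.0227, 0.9997]
J5: z=[-0.0526, -0.9984, 0.0222] o=[-1.0158, 1.0206, -0.4884] → [0.0401, 0.0108, 0.5826, -0.0526, -0.9984, 0.0222]
J6: z=[0.9747, -0.0465, 0.2184] o=[-0.9500, 0.8999, -0.8079] → [-0.0182, -0.1625, 0.0466, 0.9747, -0.0465, 0.2184]
q̇ = J⁺·V = [0.3680, -0.4220, -0.0960, 0.8550, -0.4450, 0.5610]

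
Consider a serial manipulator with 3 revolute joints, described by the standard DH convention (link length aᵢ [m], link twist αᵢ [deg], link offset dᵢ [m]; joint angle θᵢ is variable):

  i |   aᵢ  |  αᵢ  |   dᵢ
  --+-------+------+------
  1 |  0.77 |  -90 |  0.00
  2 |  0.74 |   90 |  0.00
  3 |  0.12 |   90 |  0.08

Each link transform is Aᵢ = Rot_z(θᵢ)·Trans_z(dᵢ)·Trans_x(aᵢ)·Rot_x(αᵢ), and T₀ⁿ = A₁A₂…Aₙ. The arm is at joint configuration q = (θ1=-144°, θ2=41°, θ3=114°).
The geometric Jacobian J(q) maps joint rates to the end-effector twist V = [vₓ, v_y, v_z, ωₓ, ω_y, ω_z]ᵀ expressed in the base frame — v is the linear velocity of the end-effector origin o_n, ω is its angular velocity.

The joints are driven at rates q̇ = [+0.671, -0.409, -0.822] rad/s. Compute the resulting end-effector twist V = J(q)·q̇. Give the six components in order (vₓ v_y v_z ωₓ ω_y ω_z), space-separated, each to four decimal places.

0.4281 -0.8534 0.1757 0.1959 0.6479 0.0506

o_n = [-1.0230, -0.8788, -0.3931]
J₁: ẑ×o_n = [0.8788, -1.0230, 0.0000], ω = ẑ
J2: z=[0.5878, -0.8090, 0.0000] o=[-0.6229, -0.4526, 0.0000] → [0.3180, 0.2310, -0.5741, 0.5878, -0.8090, 0.0000]
J3: z=[-0.5308, -0.3856, 0.7547] o=[-1.0748, -0.7809, -0.4855] → [0.0382, 0.0881, 0.0719, -0.5308, -0.3856, 0.7547]
V = J·q̇ = [0.4281, -0.8534, 0.1757, 0.1959, 0.6479, 0.0506]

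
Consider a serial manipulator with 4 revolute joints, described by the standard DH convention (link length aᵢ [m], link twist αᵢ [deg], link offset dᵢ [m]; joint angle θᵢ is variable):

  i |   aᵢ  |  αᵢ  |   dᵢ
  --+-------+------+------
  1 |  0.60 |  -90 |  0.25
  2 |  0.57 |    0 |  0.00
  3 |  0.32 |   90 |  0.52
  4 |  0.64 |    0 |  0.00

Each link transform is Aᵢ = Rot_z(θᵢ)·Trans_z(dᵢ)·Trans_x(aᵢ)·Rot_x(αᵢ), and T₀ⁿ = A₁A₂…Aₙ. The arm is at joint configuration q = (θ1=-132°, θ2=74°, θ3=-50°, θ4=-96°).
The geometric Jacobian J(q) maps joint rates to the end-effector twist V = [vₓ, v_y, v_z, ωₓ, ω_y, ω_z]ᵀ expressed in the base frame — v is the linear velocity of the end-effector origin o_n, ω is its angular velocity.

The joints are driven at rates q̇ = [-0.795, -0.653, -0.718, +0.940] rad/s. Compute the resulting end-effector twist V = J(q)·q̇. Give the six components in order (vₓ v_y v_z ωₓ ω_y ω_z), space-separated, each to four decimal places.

o_n = [-0.7479, -0.6565, -0.4009]
J₁: ẑ×o_n = [0.6565, -0.7479, 0.0000], ω = ẑ
J2: z=[0.7431, -0.6691, 0.0000] o=[-0.4015, -0.4459, 0.2500] → [0.4355, 0.4837, -0.3883, 0.7431, -0.6691, 0.0000]
J3: z=[0.7431, -0.6691, 0.0000] o=[-0.5066, -0.5626, -0.2979] → [0.0689, 0.0765, -0.2312, 0.7431, -0.6691, 0.0000]
J4: z=[-0.2722, -0.3023, 0.9135] o=[-0.3158, -1.1278, -0.4281] → [-0.4388, -0.3873, -0.2589, -0.2722, -0.3023, 0.9135]
V = J·q̇ = [-1.2683, -0.1403, 0.1762, -1.2747, 0.6332, 0.0637]

-1.2683 -0.1403 0.1762 -1.2747 0.6332 0.0637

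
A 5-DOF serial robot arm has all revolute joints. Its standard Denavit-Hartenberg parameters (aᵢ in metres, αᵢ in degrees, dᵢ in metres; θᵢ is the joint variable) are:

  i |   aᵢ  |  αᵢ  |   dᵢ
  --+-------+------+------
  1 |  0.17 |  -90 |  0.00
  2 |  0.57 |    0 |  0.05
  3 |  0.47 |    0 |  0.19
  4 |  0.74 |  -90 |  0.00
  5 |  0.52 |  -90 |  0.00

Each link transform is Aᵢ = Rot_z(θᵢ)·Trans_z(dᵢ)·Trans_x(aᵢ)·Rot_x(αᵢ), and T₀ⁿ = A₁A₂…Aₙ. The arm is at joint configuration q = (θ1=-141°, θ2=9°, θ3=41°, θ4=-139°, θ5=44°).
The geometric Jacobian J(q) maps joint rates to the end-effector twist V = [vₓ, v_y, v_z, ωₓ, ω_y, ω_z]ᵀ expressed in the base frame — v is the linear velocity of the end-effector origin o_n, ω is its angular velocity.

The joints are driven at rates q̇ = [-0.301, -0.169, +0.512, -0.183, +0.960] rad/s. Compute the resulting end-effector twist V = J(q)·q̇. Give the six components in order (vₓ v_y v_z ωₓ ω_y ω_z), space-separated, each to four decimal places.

o_n = [-0.8958, -0.5694, 0.6647]
J₁: ẑ×o_n = [0.5694, -0.8958, 0.0000], ω = ẑ
J2: z=[0.6293, -0.7771, 0.0000] o=[-0.1321, -0.1070, 0.0000] → [-0.5166, -0.4183, -0.8845, 0.6293, -0.7771, 0.0000]
J3: z=[0.6293, -0.7771, 0.0000] o=[-0.5382, -0.5001, -0.0892] → [-0.5858, -0.4744, -0.3216, 0.6293, -0.7771, 0.0000]
J4: z=[0.6293, -0.7771, 0.0000] o=[-0.6534, -0.8379, -0.4492] → [-0.8657, -0.7010, -0.0194, 0.6293, -0.7771, 0.0000]
J5: z=[-0.7770, -0.6292, -0.0175] o=[-0.6634, -0.8460, 0.2907] → [-0.2305, 0.2947, -0.3612, -0.7770, -0.6292, -0.0175]
V = J·q̇ = [-0.4469, 0.5086, -0.3583, -0.6453, -0.7284, -0.3178]

-0.4469 0.5086 -0.3583 -0.6453 -0.7284 -0.3178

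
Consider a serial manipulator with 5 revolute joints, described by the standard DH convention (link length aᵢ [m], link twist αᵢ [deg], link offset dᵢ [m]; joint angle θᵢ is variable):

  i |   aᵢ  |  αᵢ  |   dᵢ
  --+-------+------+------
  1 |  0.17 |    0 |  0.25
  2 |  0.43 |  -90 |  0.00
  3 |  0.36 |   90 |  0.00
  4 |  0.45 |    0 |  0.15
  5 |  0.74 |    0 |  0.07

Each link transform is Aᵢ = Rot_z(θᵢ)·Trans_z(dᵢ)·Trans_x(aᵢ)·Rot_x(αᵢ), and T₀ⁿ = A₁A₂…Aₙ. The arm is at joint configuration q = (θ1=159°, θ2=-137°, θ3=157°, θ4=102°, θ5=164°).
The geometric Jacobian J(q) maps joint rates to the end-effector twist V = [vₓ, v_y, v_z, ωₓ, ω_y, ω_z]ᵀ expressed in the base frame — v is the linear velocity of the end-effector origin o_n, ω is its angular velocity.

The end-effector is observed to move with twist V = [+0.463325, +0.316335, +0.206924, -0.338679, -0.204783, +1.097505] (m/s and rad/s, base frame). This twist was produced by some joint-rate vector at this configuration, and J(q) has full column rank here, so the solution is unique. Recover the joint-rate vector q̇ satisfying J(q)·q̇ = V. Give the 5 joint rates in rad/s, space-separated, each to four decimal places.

o_n = [0.2480, -0.0962, -0.0364]
J₁: ẑ×o_n = [0.0962, 0.2480, -0.0000], ω = ẑ
J2: z=[0.0000, 0.0000, 1.0000] o=[-0.1587, 0.0609, 0.2500] → [0.1571, 0.4067, -0.0000, 0.0000, 0.0000, 1.0000]
J3: z=[-0.3746, 0.9272, 0.0000] o=[0.2400, 0.2220, 0.2500] → [-0.2656, -0.1073, 0.1118, -0.3746, 0.9272, 0.0000]
J4: z=[0.3623, 0.1464, -0.9205] o=[-0.0673, 0.0979, 0.1093] → [-0.2000, -0.2374, -0.1164, 0.3623, 0.1464, -0.9205]
J5: z=[0.3623, 0.1464, -0.9205] o=[-0.0980, 0.5602, 0.0078] → [-0.6107, -0.3024, -0.2884, 0.3623, 0.1464, -0.9205]
q̇ = J⁺·V = [0.2310, -0.0540, -0.0630, -0.4330, -0.5670]

0.2310 -0.0540 -0.0630 -0.4330 -0.5670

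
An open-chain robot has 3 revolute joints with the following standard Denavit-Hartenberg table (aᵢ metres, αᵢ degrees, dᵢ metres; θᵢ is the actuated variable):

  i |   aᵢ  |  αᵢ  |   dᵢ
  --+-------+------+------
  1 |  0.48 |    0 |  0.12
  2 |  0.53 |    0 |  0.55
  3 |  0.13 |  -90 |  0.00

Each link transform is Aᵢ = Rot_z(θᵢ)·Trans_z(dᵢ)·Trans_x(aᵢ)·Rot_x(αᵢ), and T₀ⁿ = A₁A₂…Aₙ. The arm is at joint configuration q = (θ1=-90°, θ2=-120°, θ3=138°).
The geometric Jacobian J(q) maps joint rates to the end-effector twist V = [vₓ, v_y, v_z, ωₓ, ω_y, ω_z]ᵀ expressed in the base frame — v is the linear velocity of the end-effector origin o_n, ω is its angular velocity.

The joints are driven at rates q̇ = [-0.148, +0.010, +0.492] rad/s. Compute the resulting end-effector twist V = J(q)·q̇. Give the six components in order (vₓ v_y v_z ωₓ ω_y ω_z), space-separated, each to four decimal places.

0.0093 0.0776 0.0000 0.0000 0.0000 0.3540

o_n = [-0.4188, -0.3386, 0.6700]
J₁: ẑ×o_n = [0.3386, -0.4188, 0.0000], ω = ẑ
J2: z=[0.0000, 0.0000, 1.0000] o=[0.0000, -0.4800, 0.1200] → [-0.1414, -0.4188, 0.0000, 0.0000, 0.0000, 1.0000]
J3: z=[0.0000, 0.0000, 1.0000] o=[-0.4590, -0.2150, 0.6700] → [0.1236, 0.0402, -0.0000, 0.0000, 0.0000, 1.0000]
V = J·q̇ = [0.0093, 0.0776, 0.0000, 0.0000, 0.0000, 0.3540]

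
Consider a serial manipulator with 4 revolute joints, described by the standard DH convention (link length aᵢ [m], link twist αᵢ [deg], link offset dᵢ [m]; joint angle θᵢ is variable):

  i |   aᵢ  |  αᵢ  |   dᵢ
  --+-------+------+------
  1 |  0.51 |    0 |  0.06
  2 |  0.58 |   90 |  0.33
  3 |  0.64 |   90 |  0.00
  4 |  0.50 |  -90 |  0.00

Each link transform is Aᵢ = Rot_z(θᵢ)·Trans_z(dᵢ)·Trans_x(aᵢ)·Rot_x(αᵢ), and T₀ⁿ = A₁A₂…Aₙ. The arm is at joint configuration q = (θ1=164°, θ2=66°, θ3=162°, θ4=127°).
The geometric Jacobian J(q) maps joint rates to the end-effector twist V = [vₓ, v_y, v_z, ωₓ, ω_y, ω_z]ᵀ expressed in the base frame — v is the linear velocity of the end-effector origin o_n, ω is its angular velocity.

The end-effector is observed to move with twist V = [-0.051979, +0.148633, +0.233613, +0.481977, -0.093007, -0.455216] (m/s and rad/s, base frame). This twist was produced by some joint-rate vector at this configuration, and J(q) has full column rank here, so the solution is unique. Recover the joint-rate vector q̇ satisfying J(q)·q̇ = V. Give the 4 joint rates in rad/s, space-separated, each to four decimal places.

0.1210 0.1580 -0.4290 -0.7720

o_n = [-0.9617, 0.2000, 0.4948]
J₁: ẑ×o_n = [-0.2000, -0.9617, 0.0000], ω = ẑ
J2: z=[0.0000, 0.0000, 1.0000] o=[-0.4902, 0.1406, 0.0600] → [-0.0594, -0.4714, 0.0000, 0.0000, 0.0000, 1.0000]
J3: z=[-0.7660, 0.6428, 0.0000] o=[-0.8631, -0.3037, 0.3900] → [0.0674, 0.0803, -0.3225, -0.7660, 0.6428, 0.0000]
J4: z=[-0.1986, -0.2367, 0.9511] o=[-0.4718, 0.1625, 0.5878] → [-0.0136, -0.4843, -0.1234, -0.1986, -0.2367, 0.9511]
q̇ = J⁺·V = [0.1210, 0.1580, -0.4290, -0.7720]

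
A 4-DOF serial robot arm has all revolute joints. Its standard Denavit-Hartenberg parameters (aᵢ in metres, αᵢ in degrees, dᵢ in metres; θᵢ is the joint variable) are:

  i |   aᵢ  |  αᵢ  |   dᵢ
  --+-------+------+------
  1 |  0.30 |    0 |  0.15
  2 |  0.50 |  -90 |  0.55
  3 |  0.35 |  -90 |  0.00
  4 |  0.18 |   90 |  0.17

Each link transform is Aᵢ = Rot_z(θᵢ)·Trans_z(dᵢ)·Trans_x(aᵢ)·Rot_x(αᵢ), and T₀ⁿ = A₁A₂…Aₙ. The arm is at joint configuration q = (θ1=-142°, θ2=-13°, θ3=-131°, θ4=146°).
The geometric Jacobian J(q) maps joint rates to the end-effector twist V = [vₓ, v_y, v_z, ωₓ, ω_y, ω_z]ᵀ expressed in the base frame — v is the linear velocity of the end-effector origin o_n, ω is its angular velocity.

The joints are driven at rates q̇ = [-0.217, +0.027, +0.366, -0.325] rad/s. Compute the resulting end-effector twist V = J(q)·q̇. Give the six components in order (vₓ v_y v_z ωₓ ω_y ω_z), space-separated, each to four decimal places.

-0.1509 0.1572 0.0259 0.3770 -0.2280 -0.4032

o_n = [-0.7290, -0.3033, 0.9631]
J₁: ẑ×o_n = [0.3033, -0.7290, 0.0000], ω = ẑ
J2: z=[0.0000, 0.0000, 1.0000] o=[-0.2364, -0.1847, 0.1500] → [0.1186, -0.4926, 0.0000, 0.0000, 0.0000, 1.0000]
J3: z=[0.4226, -0.9063, 0.0000] o=[-0.6896, -0.3960, 0.7000] → [-0.2384, -0.1112, 0.0034, 0.4226, -0.9063, 0.0000]
J4: z=[-0.6840, -0.3190, 0.6561] o=[-0.4815, -0.2990, 0.9641] → [0.0032, -0.1632, -0.0760, -0.6840, -0.3190, 0.6561]
V = J·q̇ = [-0.1509, 0.1572, 0.0259, 0.3770, -0.2280, -0.4032]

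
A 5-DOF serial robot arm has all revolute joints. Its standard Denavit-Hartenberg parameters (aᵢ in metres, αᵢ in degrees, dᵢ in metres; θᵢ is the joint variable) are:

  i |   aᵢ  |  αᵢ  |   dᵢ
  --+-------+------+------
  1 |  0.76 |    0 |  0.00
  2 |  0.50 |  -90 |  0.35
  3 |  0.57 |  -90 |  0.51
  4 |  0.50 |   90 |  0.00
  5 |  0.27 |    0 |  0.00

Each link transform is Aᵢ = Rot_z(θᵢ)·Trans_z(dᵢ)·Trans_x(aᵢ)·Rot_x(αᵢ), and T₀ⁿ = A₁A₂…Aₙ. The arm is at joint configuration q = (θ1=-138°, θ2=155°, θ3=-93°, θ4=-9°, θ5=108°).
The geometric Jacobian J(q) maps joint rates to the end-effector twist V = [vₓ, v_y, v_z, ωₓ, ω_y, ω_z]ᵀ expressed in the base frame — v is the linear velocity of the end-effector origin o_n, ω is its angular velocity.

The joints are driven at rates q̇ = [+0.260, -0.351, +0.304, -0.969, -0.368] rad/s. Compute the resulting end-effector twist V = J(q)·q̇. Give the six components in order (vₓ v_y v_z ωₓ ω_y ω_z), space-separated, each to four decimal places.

o_n = [-0.0587, 0.2476, 1.3435]
J₁: ẑ×o_n = [-0.2476, -0.0587, 0.0000], ω = ẑ
J2: z=[0.0000, 0.0000, 1.0000] o=[-0.5648, -0.5085, 0.0000] → [-0.7562, 0.5061, 0.0000, 0.0000, 0.0000, 1.0000]
J3: z=[-0.2924, 0.9563, 0.0000] o=[-0.0866, -0.3624, 0.3500] → [0.9501, 0.2905, -0.2051, -0.2924, 0.9563, 0.0000]
J4: z=[0.9550, 0.2920, 0.0523] o=[-0.2643, 0.1166, 0.9192] → [0.1170, -0.3945, 0.0651, 0.9550, 0.2920, 0.0523]
J5: z=[-0.2809, 0.9469, -0.1562] o=[-0.3119, 0.1839, 1.4124] → [-0.0552, -0.0589, -0.2576, -0.2809, 0.9469, -0.1562]
V = J·q̇ = [0.3968, 0.2993, -0.0306, -0.9109, -0.3407, -0.0842]

0.3968 0.2993 -0.0306 -0.9109 -0.3407 -0.0842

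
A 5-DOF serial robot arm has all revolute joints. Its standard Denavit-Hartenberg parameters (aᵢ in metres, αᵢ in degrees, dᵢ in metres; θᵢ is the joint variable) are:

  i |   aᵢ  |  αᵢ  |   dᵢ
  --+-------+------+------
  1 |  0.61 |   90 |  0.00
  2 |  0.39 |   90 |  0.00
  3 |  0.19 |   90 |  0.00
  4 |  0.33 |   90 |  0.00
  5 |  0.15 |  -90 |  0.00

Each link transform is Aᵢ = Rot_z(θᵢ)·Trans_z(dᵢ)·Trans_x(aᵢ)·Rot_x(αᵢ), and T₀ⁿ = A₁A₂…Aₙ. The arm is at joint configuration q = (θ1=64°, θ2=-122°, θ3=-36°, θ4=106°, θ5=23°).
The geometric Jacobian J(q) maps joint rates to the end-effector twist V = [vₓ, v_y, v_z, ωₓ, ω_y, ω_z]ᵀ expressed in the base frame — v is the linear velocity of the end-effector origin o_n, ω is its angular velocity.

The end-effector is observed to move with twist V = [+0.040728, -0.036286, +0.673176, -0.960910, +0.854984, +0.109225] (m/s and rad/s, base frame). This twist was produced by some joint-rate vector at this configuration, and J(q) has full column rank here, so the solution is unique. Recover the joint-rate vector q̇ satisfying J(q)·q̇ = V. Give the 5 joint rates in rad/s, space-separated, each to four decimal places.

o_n = [-0.0688, 0.0490, -0.1049]
J₁: ẑ×o_n = [-0.0490, -0.0688, 0.0000], ω = ẑ
J2: z=[0.8988, -0.4384, 0.0000] o=[0.2674, 0.5483, 0.0000] → [0.0460, 0.0943, -0.5961, 0.8988, -0.4384, 0.0000]
J3: z=[-0.3718, -0.7622, 0.5299] o=[0.1768, 0.3625, -0.3307] → [-0.0060, -0.0462, -0.0706, -0.3718, -0.7622, 0.5299]
J4: z=[-0.5906, 0.6346, 0.4985] o=[0.0407, 0.3383, -0.4611] → [0.3702, 0.1558, 0.2403, -0.5906, 0.6346, 0.4985]
J5: z=[-0.7910, -0.3328, -0.5134] o=[-0.0121, 0.1081, -0.2306] → [-0.0722, 0.1285, 0.0279, -0.7910, -0.3328, -0.5134]
q̇ = J⁺·V = [0.2170, -0.9720, -0.3750, 0.2700, 0.0850]

0.2170 -0.9720 -0.3750 0.2700 0.0850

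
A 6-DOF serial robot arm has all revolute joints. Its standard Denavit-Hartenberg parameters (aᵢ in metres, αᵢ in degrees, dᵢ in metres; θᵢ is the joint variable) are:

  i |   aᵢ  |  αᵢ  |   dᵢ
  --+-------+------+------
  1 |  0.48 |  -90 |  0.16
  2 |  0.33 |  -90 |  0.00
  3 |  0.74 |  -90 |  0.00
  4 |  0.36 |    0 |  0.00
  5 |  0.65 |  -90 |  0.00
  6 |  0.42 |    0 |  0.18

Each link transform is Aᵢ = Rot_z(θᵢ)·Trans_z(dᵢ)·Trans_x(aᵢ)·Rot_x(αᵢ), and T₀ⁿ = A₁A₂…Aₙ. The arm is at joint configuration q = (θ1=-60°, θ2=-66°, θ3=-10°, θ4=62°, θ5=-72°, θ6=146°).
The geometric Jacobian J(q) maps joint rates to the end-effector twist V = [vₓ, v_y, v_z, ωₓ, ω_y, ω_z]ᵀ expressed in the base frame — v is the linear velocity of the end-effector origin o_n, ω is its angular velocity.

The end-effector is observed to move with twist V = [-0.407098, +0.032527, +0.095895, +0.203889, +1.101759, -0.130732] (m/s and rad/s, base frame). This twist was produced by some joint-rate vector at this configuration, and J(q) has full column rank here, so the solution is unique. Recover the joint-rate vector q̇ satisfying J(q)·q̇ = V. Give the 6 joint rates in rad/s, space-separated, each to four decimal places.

-0.3960 -0.6260 -0.1360 -0.7050 -0.6460 0.7620

o_n = [0.7308, -0.3735, 1.7176]
J₁: ẑ×o_n = [0.3735, 0.7308, -0.0000], ω = ẑ
J2: z=[0.8660, 0.5000, 0.0000] o=[0.2400, -0.4157, 0.1600] → [0.7788, -1.3489, -0.2089, 0.8660, 0.5000, 0.0000]
J3: z=[0.4568, -0.7912, -0.4067] o=[0.3071, -0.5319, 0.4615] → [-0.9294, -0.7461, 0.4076, 0.4568, -0.7912, -0.4067]
J4: z=[-0.8176, -0.5536, 0.1586] o=[0.5666, -0.7244, 1.1272] → [-0.3825, 0.5087, -0.1960, -0.8176, -0.5536, 0.1586]
J5: z=[-0.8176, -0.5536, 0.1586] o=[0.4807, -0.5169, 1.4086] → [-0.1938, 0.2923, 0.0213, -0.8176, -0.5536, 0.1586]
J6: z=[-0.3889, 0.7340, 0.5568] o=[0.7567, -0.7726, 1.9386] → [-0.3844, -0.1003, -0.1363, -0.3889, 0.7340, 0.5568]
q̇ = J⁺·V = [-0.3960, -0.6260, -0.1360, -0.7050, -0.6460, 0.7620]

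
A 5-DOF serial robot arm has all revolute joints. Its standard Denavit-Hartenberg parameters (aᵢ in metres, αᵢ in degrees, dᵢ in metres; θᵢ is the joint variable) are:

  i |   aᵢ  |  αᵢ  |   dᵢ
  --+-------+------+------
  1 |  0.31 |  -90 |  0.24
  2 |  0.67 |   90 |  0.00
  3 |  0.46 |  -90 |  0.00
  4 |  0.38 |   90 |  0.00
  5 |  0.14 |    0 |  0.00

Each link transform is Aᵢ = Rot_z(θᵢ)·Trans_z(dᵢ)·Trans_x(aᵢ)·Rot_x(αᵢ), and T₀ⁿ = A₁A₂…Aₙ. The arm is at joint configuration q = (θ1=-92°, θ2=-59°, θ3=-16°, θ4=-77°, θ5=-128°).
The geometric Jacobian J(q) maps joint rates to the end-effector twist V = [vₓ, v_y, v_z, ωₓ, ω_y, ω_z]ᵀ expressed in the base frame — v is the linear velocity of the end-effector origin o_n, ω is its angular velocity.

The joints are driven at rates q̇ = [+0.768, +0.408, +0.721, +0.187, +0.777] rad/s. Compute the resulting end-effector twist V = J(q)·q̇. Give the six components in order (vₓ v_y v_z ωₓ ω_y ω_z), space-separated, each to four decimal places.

o_n = [-0.2737, -0.6453, 1.3692]
J₁: ẑ×o_n = [0.6453, -0.2737, 0.0000], ω = ẑ
J2: z=[0.9994, -0.0349, 0.0000] o=[-0.0108, -0.3098, 0.2400] → [-0.0394, -1.1285, -0.3445, 0.9994, -0.0349, 0.0000]
J3: z=[0.0299, 0.8566, 0.5150] o=[-0.0229, -0.6547, 0.8143] → [0.4705, -0.1458, 0.2152, 0.0299, 0.8566, 0.5150]
J4: z=[0.9557, -0.1754, 0.2363] o=[-0.1575, -0.8779, 1.1933] → [-0.0858, -0.1955, 0.2018, 0.9557, -0.1754, 0.2363]
J5: z=[0.2920, 0.6654, -0.6870] o=[-0.1715, -0.6021, 1.4545] → [-0.0864, 0.0952, 0.0554, 0.2920, 0.6654, -0.6870]
V = J·q̇ = [0.7356, -0.7384, 0.0954, 0.8349, 1.0876, 0.6497]

0.7356 -0.7384 0.0954 0.8349 1.0876 0.6497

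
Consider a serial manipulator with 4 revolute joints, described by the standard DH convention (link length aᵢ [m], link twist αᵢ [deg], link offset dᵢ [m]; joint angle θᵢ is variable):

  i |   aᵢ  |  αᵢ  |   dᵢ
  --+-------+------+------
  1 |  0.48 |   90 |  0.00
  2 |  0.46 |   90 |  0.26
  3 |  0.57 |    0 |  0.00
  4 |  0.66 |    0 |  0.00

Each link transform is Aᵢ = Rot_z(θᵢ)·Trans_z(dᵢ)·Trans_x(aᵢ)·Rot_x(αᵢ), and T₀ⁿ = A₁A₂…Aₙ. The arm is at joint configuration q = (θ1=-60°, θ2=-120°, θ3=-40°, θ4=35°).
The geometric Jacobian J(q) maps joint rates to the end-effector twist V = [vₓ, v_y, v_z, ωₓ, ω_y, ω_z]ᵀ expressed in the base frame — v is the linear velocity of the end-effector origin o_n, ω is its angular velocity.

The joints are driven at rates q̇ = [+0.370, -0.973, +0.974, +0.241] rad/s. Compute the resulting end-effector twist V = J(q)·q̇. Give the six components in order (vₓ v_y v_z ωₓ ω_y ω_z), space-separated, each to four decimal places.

-1.9471 0.7044 0.3865 0.3165 1.3978 0.9775

o_n = [-0.0066, 0.3392, -1.3459]
J₁: ẑ×o_n = [-0.3392, -0.0066, 0.0000], ω = ẑ
J2: z=[-0.8660, -0.5000, 0.0000] o=[0.2400, -0.4157, 0.0000] → [0.6730, -1.1656, -0.7771, -0.8660, -0.5000, 0.0000]
J3: z=[-0.4330, 0.7500, 0.5000] o=[-0.1002, -0.3465, -0.3984] → [-1.0535, -0.3635, -0.3671, -0.4330, 0.7500, 0.5000]
J4: z=[-0.4330, 0.7500, 0.5000] o=[0.1080, 0.0258, -0.7765] → [-0.5838, -0.3038, -0.0498, -0.4330, 0.7500, 0.5000]
V = J·q̇ = [-1.9471, 0.7044, 0.3865, 0.3165, 1.3978, 0.9775]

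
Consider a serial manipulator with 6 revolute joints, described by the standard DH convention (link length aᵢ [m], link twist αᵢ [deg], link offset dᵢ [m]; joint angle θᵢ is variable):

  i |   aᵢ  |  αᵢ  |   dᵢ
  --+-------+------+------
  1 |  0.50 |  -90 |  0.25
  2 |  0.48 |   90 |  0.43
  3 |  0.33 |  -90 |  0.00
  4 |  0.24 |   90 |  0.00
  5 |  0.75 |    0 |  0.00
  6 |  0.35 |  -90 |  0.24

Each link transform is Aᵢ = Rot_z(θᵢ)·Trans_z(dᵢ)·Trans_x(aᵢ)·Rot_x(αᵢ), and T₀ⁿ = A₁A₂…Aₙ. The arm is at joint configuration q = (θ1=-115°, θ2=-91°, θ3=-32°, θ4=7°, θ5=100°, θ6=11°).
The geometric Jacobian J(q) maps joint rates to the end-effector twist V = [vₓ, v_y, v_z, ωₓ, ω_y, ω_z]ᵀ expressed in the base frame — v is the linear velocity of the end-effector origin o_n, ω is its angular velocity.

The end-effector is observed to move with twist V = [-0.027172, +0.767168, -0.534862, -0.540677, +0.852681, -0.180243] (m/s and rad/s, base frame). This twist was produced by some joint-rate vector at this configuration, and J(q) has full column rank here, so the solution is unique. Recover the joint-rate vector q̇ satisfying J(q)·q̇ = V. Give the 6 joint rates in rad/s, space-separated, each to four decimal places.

o_n = [0.9435, -0.7010, 1.5816]
J₁: ẑ×o_n = [0.7010, 0.9435, -0.0000], ω = ẑ
J2: z=[0.9063, -0.4226, 0.0000] o=[-0.2113, -0.4532, 0.2500] → [-0.5628, -1.2069, 0.2634, 0.9063, -0.4226, 0.0000]
J3: z=[0.4226, 0.9062, -0.0175] o=[0.1819, -0.6273, 0.7299] → [0.7705, -0.3732, -0.7212, 0.4226, 0.9062, -0.0175]
J4: z=[0.7725, -0.3500, 0.5298] o=[0.0255, -0.5490, 1.0097] → [-0.1196, 0.0446, 0.2038, 0.7725, -0.3500, 0.5298]
J5: z=[0.3616, 0.9283, 0.0860] o=[-0.0998, -0.5189, 1.2122] → [0.3586, -0.0439, -1.0343, 0.3616, 0.9283, 0.0860]
J6: z=[0.3616, 0.9283, 0.0860] o=[0.5388, -0.7937, 1.4937] → [0.0737, 0.0030, -0.3421, 0.3616, 0.9283, 0.0860]
q̇ = J⁺·V = [-0.1950, -0.6100, -0.6610, -0.1910, 0.5730, 0.6410]

-0.1950 -0.6100 -0.6610 -0.1910 0.5730 0.6410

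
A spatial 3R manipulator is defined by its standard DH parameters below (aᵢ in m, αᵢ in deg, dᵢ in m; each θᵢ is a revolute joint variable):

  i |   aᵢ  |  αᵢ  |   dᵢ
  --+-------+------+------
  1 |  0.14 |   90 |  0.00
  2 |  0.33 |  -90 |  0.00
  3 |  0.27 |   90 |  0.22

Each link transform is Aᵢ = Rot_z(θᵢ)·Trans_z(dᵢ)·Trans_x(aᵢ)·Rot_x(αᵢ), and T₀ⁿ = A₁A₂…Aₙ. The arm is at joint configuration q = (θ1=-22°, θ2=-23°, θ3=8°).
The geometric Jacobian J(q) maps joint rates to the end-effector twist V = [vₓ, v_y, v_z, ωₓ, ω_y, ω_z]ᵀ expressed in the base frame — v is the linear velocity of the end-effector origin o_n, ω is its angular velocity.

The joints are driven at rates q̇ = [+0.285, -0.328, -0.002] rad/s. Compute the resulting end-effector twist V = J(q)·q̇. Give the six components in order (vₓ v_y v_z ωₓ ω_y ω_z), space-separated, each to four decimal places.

o_n = [0.7334, -0.2558, -0.0309]
J₁: ẑ×o_n = [0.2558, 0.7334, -0.0000], ω = ẑ
J2: z=[-0.3746, -0.9272, 0.0000] o=[0.1298, -0.0524, 0.0000] → [0.0287, -0.0116, 0.6358, -0.3746, -0.9272, 0.0000]
J3: z=[0.3623, -0.1464, 0.9205] o=[0.4115, -0.1662, -0.1289] → [0.0681, 0.2609, 0.0147, 0.3623, -0.1464, 0.9205]
V = J·q̇ = [0.0634, 0.2123, -0.2086, 0.1221, 0.3044, 0.2832]

0.0634 0.2123 -0.2086 0.1221 0.3044 0.2832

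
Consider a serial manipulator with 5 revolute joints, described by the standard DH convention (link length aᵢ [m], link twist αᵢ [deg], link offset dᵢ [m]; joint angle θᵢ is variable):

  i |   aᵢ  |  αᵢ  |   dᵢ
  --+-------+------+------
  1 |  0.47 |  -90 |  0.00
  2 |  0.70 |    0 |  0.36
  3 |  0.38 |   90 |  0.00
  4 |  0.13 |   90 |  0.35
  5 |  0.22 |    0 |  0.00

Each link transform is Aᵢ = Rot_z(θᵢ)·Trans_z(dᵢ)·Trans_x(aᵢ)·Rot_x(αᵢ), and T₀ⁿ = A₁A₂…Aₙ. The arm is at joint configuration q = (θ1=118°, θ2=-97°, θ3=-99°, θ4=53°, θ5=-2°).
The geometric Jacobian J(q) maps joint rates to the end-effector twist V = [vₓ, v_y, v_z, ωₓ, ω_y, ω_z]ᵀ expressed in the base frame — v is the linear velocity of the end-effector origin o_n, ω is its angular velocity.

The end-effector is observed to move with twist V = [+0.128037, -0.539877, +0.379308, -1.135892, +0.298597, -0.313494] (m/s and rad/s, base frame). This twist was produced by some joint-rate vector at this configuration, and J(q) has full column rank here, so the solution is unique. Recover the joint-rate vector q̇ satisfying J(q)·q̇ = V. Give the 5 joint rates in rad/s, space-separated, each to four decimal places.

0.3100 -0.4500 0.8650 0.8190 -0.7440

o_n = [-0.5230, -0.3784, 0.2029]
J₁: ẑ×o_n = [0.3784, -0.5230, 0.0000], ω = ẑ
J2: z=[-0.8829, -0.4695, 0.0000] o=[-0.2207, 0.4150, 0.0000] → [-0.0953, 0.1792, 0.5586, -0.8829, -0.4695, 0.0000]
J3: z=[-0.8829, -0.4695, 0.0000] o=[-0.4985, 0.1707, 0.6948] → [0.2309, -0.4343, 0.4733, -0.8829, -0.4695, 0.0000]
J4: z=[-0.1294, 0.2434, -0.9613] o=[-0.3270, -0.1519, 0.5900] → [-0.3120, 0.1383, 0.0770, -0.1294, 0.2434, -0.9613]
J5: z=[0.8918, -0.3953, -0.2201] o=[-0.4286, -0.1818, 0.2320] → [-0.0318, 0.0467, -0.2126, 0.8918, -0.3953, -0.2201]
q̇ = J⁺·V = [0.3100, -0.4500, 0.8650, 0.8190, -0.7440]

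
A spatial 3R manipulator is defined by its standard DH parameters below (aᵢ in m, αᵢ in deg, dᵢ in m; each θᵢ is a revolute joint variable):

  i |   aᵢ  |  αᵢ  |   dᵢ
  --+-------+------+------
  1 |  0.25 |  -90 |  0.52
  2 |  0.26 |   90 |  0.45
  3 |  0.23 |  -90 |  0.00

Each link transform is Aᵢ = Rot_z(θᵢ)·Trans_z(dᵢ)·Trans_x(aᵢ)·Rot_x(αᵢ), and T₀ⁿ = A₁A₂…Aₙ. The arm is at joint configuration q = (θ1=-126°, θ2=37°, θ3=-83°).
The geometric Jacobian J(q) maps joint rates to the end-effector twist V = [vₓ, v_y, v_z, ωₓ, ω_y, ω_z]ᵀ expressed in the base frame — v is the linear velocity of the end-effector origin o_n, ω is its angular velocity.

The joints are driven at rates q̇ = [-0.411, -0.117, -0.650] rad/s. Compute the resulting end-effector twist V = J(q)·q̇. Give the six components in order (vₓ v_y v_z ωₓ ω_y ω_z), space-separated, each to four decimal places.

o_n = [-0.1028, -0.5187, 0.3467]
J₁: ẑ×o_n = [0.5187, -0.1028, 0.0000], ω = ẑ
J2: z=[0.8090, -0.5878, 0.0000] o=[-0.1469, -0.2023, 0.5200] → [0.1019, 0.1402, -0.2300, 0.8090, -0.5878, 0.0000]
J3: z=[-0.3537, -0.4869, 0.7986] o=[0.0951, -0.6347, 0.3635] → [-0.0845, -0.1640, -0.1374, -0.3537, -0.4869, 0.7986]
V = J·q̇ = [-0.1702, 0.1324, 0.1162, 0.1353, 0.3852, -0.9301]

-0.1702 0.1324 0.1162 0.1353 0.3852 -0.9301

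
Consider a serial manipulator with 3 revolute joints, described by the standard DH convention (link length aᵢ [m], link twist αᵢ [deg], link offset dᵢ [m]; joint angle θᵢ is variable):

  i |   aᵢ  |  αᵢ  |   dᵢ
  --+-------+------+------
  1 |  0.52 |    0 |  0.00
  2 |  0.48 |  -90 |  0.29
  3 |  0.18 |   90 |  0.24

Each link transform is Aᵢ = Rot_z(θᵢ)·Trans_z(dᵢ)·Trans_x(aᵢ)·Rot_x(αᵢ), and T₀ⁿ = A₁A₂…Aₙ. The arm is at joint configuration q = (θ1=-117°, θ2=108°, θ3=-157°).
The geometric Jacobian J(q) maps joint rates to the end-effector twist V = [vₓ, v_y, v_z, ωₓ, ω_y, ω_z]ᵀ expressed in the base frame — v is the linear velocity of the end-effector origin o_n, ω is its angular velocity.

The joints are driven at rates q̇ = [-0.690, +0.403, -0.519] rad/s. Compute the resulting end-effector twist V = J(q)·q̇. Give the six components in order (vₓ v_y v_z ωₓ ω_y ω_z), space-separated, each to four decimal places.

o_n = [0.1119, -0.2754, 0.3603]
J₁: ẑ×o_n = [0.2754, 0.1119, -0.0000], ω = ẑ
J2: z=[0.0000, 0.0000, 1.0000] o=[-0.2361, -0.4633, 0.0000] → [-0.1879, 0.3480, 0.0000, 0.0000, 0.0000, 1.0000]
J3: z=[0.1564, 0.9877, 0.0000] o=[0.2380, -0.5384, 0.2900] → [0.0695, -0.0110, 0.1657, 0.1564, 0.9877, 0.0000]
V = J·q̇ = [-0.3018, 0.0687, -0.0860, -0.0812, -0.5126, -0.2870]

-0.3018 0.0687 -0.0860 -0.0812 -0.5126 -0.2870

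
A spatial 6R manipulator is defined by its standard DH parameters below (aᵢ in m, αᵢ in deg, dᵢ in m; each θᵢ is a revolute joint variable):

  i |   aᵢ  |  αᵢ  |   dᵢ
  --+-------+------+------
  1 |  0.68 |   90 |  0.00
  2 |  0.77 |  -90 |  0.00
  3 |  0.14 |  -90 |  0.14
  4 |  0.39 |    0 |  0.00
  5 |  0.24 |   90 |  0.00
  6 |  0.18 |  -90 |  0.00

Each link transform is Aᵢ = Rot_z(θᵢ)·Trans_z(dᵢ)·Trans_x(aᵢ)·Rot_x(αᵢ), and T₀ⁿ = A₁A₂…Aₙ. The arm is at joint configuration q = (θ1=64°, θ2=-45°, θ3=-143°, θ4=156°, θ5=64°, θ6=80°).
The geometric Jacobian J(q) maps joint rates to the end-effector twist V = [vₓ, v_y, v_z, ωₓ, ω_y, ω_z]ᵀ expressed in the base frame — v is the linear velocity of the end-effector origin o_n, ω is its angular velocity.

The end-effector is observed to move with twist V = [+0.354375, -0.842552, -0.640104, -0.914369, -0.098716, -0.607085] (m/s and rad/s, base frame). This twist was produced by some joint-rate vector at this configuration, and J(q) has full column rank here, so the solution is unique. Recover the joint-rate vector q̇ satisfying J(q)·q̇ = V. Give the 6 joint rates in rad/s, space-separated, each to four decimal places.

-0.2640 -0.3570 -0.3850 -0.9890 0.5900 0.2660

o_n = [0.6210, 1.5324, -0.7493]
J₁: ẑ×o_n = [-1.5324, 0.6210, 0.0000], ω = ẑ
J2: z=[0.8988, -0.4384, 0.0000] o=[0.2981, 0.6112, 0.0000] → [0.3285, 0.6734, 0.9695, 0.8988, -0.4384, 0.0000]
J3: z=[0.3100, 0.6355, 0.7071] o=[0.5368, 1.1005, -0.5445] → [-0.4355, 0.1230, 0.0804, 0.3100, 0.6355, 0.7071]
J4: z=[0.9044, 0.0324, -0.4255] o=[0.6212, 1.0815, -0.3664] → [0.1795, 0.3464, 0.4077, 0.9044, 0.0324, -0.4255]
J5: z=[0.9044, 0.0324, -0.4255] o=[0.4676, 1.2555, -0.6798] → [0.1156, -0.0024, 0.2454, 0.9044, 0.0324, -0.4255]
J6: z=[-0.4260, 0.0090, -0.9047] o=[0.4614, 1.4954, -0.6745] → [0.0328, -0.1762, -0.0172, -0.4260, 0.0090, -0.9047]
q̇ = J⁺·V = [-0.2640, -0.3570, -0.3850, -0.9890, 0.5900, 0.2660]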